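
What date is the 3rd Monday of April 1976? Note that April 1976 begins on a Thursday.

19 April 1976

April 1976 begins on a Thursday, so the first Monday is April 5 (4 days later).
The 3rd Monday is 2 weeks later: 5 + 14 = 19.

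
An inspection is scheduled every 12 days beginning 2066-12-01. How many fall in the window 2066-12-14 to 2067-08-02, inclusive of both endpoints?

Occurrences land 12·i days after 2066-12-01 for i = 0, 1, 2, …
2066-12-14 is 13 days after the start; 13 ÷ 12 = 1 remainder 1; since the remainder is 1, round up to i = 2. First occurrence in the window: #3 on 2066-12-25 (2×12 = 24 days in).
2067-08-02 is 244 days after the start; 244 ÷ 12 = 20 remainder 4. Last occurrence in the window: #21 on 2067-07-29.
Occurrences #3 through #21: 19 in total.

19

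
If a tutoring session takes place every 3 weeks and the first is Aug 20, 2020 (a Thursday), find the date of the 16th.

The 16th occurrence is 15 intervals after the first: 15 × 21 = 315 days after Aug 20, 2020.
Aug has 31 days — 11 days to the end of Aug leaves 304.
Sep has 30 days (274 left).
Oct has 31 days (243 left).
Nov has 30 days (213 left).
Dec has 31 days (182 left).
Jan has 31 days (151 left).
Feb has 28 days (123 left).
Mar has 31 days (92 left).
Apr has 30 days (62 left).
May has 31 days (31 left).
Jun has 30 days (1 left).
1 day into Jul → Jul 1, 2021.

Jul 1, 2021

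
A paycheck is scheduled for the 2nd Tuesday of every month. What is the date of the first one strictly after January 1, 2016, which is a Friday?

January 2016 starts on a Friday; its first Tuesday is the 5th, so the 2nd Tuesday is the 12th — January 12, 2016.
January 12, 2016 is after January 1, 2016, so that is the next one.

January 12, 2016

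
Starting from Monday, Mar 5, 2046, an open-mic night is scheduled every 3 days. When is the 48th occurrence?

Jul 24, 2046

The 48th occurrence is 47 intervals after the first: 47 × 3 = 141 days after Mar 5, 2046.
Mar has 31 days — 26 days to the end of Mar leaves 115.
Apr has 30 days (85 left).
May has 31 days (54 left).
Jun has 30 days (24 left).
24 days into Jul → Jul 24, 2046.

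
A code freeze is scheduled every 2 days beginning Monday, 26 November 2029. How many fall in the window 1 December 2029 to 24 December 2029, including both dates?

Occurrences land 2·i days after 26 November 2029 for i = 0, 1, 2, …
1 December 2029 is 5 days after the start; 5 ÷ 2 = 2 remainder 1; since the remainder is 1, round up to i = 3. First occurrence in the window: #4 on 2 December 2029 (3×2 = 6 days in).
24 December 2029 is 28 days after the start; 28 ÷ 2 = 14 remainder 0. Last occurrence in the window: #15 on 24 December 2029.
Occurrences #4 through #15: 12 in total.

12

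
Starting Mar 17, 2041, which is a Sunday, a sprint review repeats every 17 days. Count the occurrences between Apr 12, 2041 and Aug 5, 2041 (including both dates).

7

Occurrences land 17·i days after Mar 17, 2041 for i = 0, 1, 2, …
Apr 12, 2041 is 26 days after the start; 26 ÷ 17 = 1 remainder 9; since the remainder is 9, round up to i = 2. First occurrence in the window: #3 on Apr 20, 2041 (2×17 = 34 days in).
Aug 5, 2041 is 141 days after the start; 141 ÷ 17 = 8 remainder 5. Last occurrence in the window: #9 on Jul 31, 2041.
Occurrences #3 through #9: 7 in total.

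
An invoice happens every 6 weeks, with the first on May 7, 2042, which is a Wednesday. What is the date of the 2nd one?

June 18, 2042

The 2nd occurrence is 1 interval after the first: 1 × 42 = 42 days after May 7, 2042.
May has 31 days — 24 days to the end of May leaves 18.
18 days into June → June 18, 2042.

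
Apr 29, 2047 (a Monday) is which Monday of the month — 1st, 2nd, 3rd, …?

5th

Day 29 falls in week ⌈29/7⌉ of the month.
Days 1–7 hold the 1st Monday, 8–14 the 2nd, 15–21 the 3rd, 22–28 the 4th, 29–31 the 5th.
29 is in the range for the 5th.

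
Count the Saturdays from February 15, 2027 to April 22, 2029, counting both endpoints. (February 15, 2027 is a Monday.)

114

February 15, 2027 is a Monday; the first Saturday on or after it is February 20, 2027 (5 days later).
From February 20, 2027 to April 22, 2029: 314 + 366 + 112 = 792 days (rest of 2027, 2028, to April 22, 2029 in 2029).
792 ÷ 7 = 113 full weeks with remainder 1, so 113 more Saturdays after the first → 114.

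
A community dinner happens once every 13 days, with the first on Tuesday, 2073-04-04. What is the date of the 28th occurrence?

The 28th occurrence is 27 intervals after the first: 27 × 13 = 351 days after 2073-04-04.
April has 30 days — 26 days to the end of April leaves 325.
May has 31 days (294 left).
June has 30 days (264 left).
July has 31 days (233 left).
August has 31 days (202 left).
September has 30 days (172 left).
October has 31 days (141 left).
November has 30 days (111 left).
December has 31 days (80 left).
January has 31 days (49 left).
February has 28 days (21 left).
21 days into March → 2074-03-21.

2074-03-21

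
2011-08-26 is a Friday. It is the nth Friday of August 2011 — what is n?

4th

Day 26 falls in week ⌈26/7⌉ of the month.
Days 1–7 hold the 1st Friday, 8–14 the 2nd, 15–21 the 3rd, 22–28 the 4th, 29–31 the 5th.
26 is in the range for the 4th.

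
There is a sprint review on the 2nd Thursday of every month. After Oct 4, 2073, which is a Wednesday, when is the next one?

Oct 2073 starts on a Sunday; its first Thursday is the 5th, so the 2nd Thursday is the 12th — Oct 12, 2073.
Oct 12, 2073 is after Oct 4, 2073, so that is the next one.

Oct 12, 2073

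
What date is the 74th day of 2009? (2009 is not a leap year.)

January has 31 days (74 − 31 = 43 remain).
February has 28 days (43 − 28 = 15 remain).
15 into March → March 15.

2009-03-15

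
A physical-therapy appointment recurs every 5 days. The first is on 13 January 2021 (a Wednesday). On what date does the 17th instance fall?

3 April 2021

The 17th occurrence is 16 intervals after the first: 16 × 5 = 80 days after 13 January 2021.
January has 31 days — 18 days to the end of January leaves 62.
February has 28 days (34 left).
March has 31 days (3 left).
3 days into April → 3 April 2021.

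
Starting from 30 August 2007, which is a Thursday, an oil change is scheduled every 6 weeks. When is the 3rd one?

22 November 2007

The 3rd occurrence is 2 intervals after the first: 2 × 42 = 84 days after 30 August 2007.
August has 31 days — 1 day to the end of August leaves 83.
September has 30 days (53 left).
October has 31 days (22 left).
22 days into November → 22 November 2007.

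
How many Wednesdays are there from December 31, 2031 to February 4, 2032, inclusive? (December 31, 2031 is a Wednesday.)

6

December 31, 2031 is a Wednesday; the first Wednesday on or after it is December 31, 2031.
From December 31, 2031 to February 4, 2032: 0 + 31 + 4 = 35 days (rest of December, January, February).
35 ÷ 7 = 5 full weeks with remainder 0, so 5 more Wednesdays after the first → 6.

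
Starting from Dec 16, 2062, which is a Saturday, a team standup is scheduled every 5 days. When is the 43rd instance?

The 43rd occurrence is 42 intervals after the first: 42 × 5 = 210 days after Dec 16, 2062.
Dec has 31 days — 15 days to the end of Dec leaves 195.
Jan has 31 days (164 left).
Feb has 28 days (136 left).
Mar has 31 days (105 left).
Apr has 30 days (75 left).
May has 31 days (44 left).
Jun has 30 days (14 left).
14 days into Jul → Jul 14, 2063.

Jul 14, 2063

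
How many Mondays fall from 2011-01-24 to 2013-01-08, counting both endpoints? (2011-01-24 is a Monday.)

103

2011-01-24 is a Monday; the first Monday on or after it is 2011-01-24.
From 2011-01-24 to 2013-01-08: 341 + 366 + 8 = 715 days (rest of 2011, 2012, to 2013-01-08 in 2013).
715 ÷ 7 = 102 full weeks with remainder 1, so 102 more Mondays after the first → 103.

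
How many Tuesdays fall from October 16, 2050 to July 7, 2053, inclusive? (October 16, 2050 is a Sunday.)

142

October 16, 2050 is a Sunday; the first Tuesday on or after it is October 18, 2050 (2 days later).
From October 18, 2050 to July 7, 2053: 74 + 365 + 366 + 188 = 993 days (rest of 2050, 2051, 2052, to July 7, 2053 in 2053).
993 ÷ 7 = 141 full weeks with remainder 6, so 141 more Tuesdays after the first → 142.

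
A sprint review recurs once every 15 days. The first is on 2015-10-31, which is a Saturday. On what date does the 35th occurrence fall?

The 35th occurrence is 34 intervals after the first: 34 × 15 = 510 days after 2015-10-31.
October has 31 days — 0 days to the end of October leaves 510.
From end of October to end of 2015 is 61 days (449 left).
2016 has 366 days (83 left).
January has 31 days (52 left).
February has 28 days (24 left).
24 days into March → 2017-03-24.

2017-03-24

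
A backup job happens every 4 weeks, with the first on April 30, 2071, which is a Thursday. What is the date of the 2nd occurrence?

The 2nd occurrence is 1 interval after the first: 1 × 28 = 28 days after April 30, 2071.
April has 30 days — 0 days to the end of April leaves 28.
28 days into May → May 28, 2071.

May 28, 2071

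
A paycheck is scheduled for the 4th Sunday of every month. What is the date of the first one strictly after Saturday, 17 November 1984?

25 November 1984

November 1984 starts on a Thursday; its first Sunday is the 4th, so the 4th Sunday is the 25th — 25 November 1984.
25 November 1984 is after 17 November 1984, so that is the next one.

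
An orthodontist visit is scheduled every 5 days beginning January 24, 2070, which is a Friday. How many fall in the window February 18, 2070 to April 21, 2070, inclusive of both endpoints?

13

Occurrences land 5·i days after January 24, 2070 for i = 0, 1, 2, …
February 18, 2070 is 25 days after the start; 25 ÷ 5 = 5 remainder 0. First occurrence in the window: #6 on February 18, 2070 (5×5 = 25 days in).
April 21, 2070 is 87 days after the start; 87 ÷ 5 = 17 remainder 2. Last occurrence in the window: #18 on April 19, 2070.
Occurrences #6 through #18: 13 in total.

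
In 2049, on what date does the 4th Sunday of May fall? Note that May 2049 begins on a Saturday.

May 23, 2049

May 2049 begins on a Saturday, so the first Sunday is May 2 (1 day later).
The 4th Sunday is 3 weeks later: 2 + 21 = 23.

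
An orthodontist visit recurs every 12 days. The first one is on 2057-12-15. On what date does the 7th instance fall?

2058-02-25

The 7th occurrence is 6 intervals after the first: 6 × 12 = 72 days after 2057-12-15.
December has 31 days — 16 days to the end of December leaves 56.
January has 31 days (25 left).
25 days into February → 2058-02-25.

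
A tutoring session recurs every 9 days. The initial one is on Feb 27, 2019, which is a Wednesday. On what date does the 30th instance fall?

The 30th occurrence is 29 intervals after the first: 29 × 9 = 261 days after Feb 27, 2019.
Feb has 28 days — 1 day to the end of Feb leaves 260.
Mar has 31 days (229 left).
Apr has 30 days (199 left).
May has 31 days (168 left).
Jun has 30 days (138 left).
Jul has 31 days (107 left).
Aug has 31 days (76 left).
Sep has 30 days (46 left).
Oct has 31 days (15 left).
15 days into Nov → Nov 15, 2019.

Nov 15, 2019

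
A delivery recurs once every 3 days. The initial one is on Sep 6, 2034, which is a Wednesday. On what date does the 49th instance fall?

Jan 28, 2035

The 49th occurrence is 48 intervals after the first: 48 × 3 = 144 days after Sep 6, 2034.
Sep has 30 days — 24 days to the end of Sep leaves 120.
Oct has 31 days (89 left).
Nov has 30 days (59 left).
Dec has 31 days (28 left).
28 days into Jan → Jan 28, 2035.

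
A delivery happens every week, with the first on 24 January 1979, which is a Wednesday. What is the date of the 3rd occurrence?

7 February 1979

The 3rd occurrence is 2 intervals after the first: 2 × 7 = 14 days after 24 January 1979.
January has 31 days — 7 days to the end of January leaves 7.
7 days into February → 7 February 1979.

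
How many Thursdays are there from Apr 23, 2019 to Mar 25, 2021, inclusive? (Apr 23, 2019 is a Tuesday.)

Apr 23, 2019 is a Tuesday; the first Thursday on or after it is Apr 25, 2019 (2 days later).
From Apr 25, 2019 to Mar 25, 2021: 250 + 366 + 84 = 700 days (rest of 2019, 2020, to Mar 25, 2021 in 2021).
700 ÷ 7 = 100 full weeks with remainder 0, so 100 more Thursdays after the first → 101.

101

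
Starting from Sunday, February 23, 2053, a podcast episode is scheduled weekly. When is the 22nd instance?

The 22nd occurrence is 21 intervals after the first: 21 × 7 = 147 days after February 23, 2053.
February has 28 days — 5 days to the end of February leaves 142.
March has 31 days (111 left).
April has 30 days (81 left).
May has 31 days (50 left).
June has 30 days (20 left).
20 days into July → July 20, 2053.

July 20, 2053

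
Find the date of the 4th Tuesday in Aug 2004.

The first Tuesday of Aug 2004 is Aug 3.
The 4th Tuesday is 3 weeks later: 3 + 21 = 24.

Aug 24, 2004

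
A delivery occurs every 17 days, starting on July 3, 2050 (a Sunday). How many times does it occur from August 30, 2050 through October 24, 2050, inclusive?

3

Occurrences land 17·i days after July 3, 2050 for i = 0, 1, 2, …
August 30, 2050 is 58 days after the start; 58 ÷ 17 = 3 remainder 7; since the remainder is 7, round up to i = 4. First occurrence in the window: #5 on September 9, 2050 (4×17 = 68 days in).
October 24, 2050 is 113 days after the start; 113 ÷ 17 = 6 remainder 11. Last occurrence in the window: #7 on October 13, 2050.
Occurrences #5 through #7: 3 in total.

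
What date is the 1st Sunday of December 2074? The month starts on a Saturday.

December 2074 begins on a Saturday, so the first Sunday is December 2 (1 day later).

2074-12-02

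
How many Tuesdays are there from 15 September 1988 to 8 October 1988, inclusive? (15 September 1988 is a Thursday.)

15 September 1988 is a Thursday; the first Tuesday on or after it is 20 September 1988 (5 days later).
From 20 September 1988 to 8 October 1988: 10 + 8 = 18 days (rest of September, October).
18 ÷ 7 = 2 full weeks with remainder 4, so 2 more Tuesdays after the first → 3.

3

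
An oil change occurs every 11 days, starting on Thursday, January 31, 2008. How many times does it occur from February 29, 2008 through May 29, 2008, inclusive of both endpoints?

Occurrences land 11·i days after January 31, 2008 for i = 0, 1, 2, …
February 29, 2008 is 29 days after the start; 29 ÷ 11 = 2 remainder 7; since the remainder is 7, round up to i = 3. First occurrence in the window: #4 on March 4, 2008 (3×11 = 33 days in).
May 29, 2008 is 119 days after the start; 119 ÷ 11 = 10 remainder 9. Last occurrence in the window: #11 on May 20, 2008.
Occurrences #4 through #11: 8 in total.

8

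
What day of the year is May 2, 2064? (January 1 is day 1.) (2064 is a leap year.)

Days in months before May: 31 + 29 + 31 + 30 = 121.
Plus 2 days into May → day 123.

123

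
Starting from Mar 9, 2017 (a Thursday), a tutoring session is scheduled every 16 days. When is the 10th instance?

The 10th occurrence is 9 intervals after the first: 9 × 16 = 144 days after Mar 9, 2017.
Mar has 31 days — 22 days to the end of Mar leaves 122.
Apr has 30 days (92 left).
May has 31 days (61 left).
Jun has 30 days (31 left).
31 days into Jul → Jul 31, 2017.

Jul 31, 2017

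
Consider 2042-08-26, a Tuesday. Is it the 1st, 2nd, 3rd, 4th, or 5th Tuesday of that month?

Day 26 falls in week ⌈26/7⌉ of the month.
Days 1–7 hold the 1st Tuesday, 8–14 the 2nd, 15–21 the 3rd, 22–28 the 4th, 29–31 the 5th.
26 is in the range for the 4th.

4th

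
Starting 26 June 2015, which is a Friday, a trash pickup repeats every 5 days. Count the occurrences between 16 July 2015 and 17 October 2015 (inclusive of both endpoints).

19

Occurrences land 5·i days after 26 June 2015 for i = 0, 1, 2, …
16 July 2015 is 20 days after the start; 20 ÷ 5 = 4 remainder 0. First occurrence in the window: #5 on 16 July 2015 (4×5 = 20 days in).
17 October 2015 is 113 days after the start; 113 ÷ 5 = 22 remainder 3. Last occurrence in the window: #23 on 14 October 2015.
Occurrences #5 through #23: 19 in total.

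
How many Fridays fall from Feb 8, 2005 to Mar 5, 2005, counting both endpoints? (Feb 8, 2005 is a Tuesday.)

Feb 8, 2005 is a Tuesday; the first Friday on or after it is Feb 11, 2005 (3 days later).
From Feb 11, 2005 to Mar 5, 2005: 17 + 5 = 22 days (rest of Feb, Mar).
22 ÷ 7 = 3 full weeks with remainder 1, so 3 more Fridays after the first → 4.

4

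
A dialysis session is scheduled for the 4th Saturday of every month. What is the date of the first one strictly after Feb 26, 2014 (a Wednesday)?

Feb 2014 starts on a Saturday; its first Saturday is the 1st, so the 4th Saturday is the 22nd — Feb 22, 2014.
That is not after Feb 26, 2014, so look at Mar 2014.
Mar 2014 starts on a Saturday; its first Saturday is the 1st, so the 4th Saturday is the 22nd — Mar 22, 2014.

Mar 22, 2014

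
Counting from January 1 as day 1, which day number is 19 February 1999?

Days in months before February: 31 = 31.
Plus 19 days into February → day 50.

50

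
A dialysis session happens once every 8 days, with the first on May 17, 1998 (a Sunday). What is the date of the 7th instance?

The 7th occurrence is 6 intervals after the first: 6 × 8 = 48 days after May 17, 1998.
May has 31 days — 14 days to the end of May leaves 34.
Jun has 30 days (4 left).
4 days into Jul → Jul 4, 1998.

Jul 4, 1998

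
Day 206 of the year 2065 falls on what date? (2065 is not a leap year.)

Jul 25, 2065

Jan has 31 days (206 − 31 = 175 remain).
Feb has 28 days (175 − 28 = 147 remain).
Mar has 31 days (147 − 31 = 116 remain).
Apr has 30 days (116 − 30 = 86 remain).
May has 31 days (86 − 31 = 55 remain).
Jun has 30 days (55 − 30 = 25 remain).
25 into Jul → Jul 25.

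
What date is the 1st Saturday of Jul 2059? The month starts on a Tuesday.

Jul 5, 2059

Jul 2059 begins on a Tuesday, so the first Saturday is Jul 5 (4 days later).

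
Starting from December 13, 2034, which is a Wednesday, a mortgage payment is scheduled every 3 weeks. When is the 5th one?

March 7, 2035

The 5th occurrence is 4 intervals after the first: 4 × 21 = 84 days after December 13, 2034.
December has 31 days — 18 days to the end of December leaves 66.
January has 31 days (35 left).
February has 28 days (7 left).
7 days into March → March 7, 2035.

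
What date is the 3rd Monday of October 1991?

October 1991 begins on a Tuesday, so the first Monday is October 7 (6 days later).
The 3rd Monday is 2 weeks later: 7 + 14 = 21.

21 October 1991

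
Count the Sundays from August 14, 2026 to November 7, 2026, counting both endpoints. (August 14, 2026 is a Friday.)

12

August 14, 2026 is a Friday; the first Sunday on or after it is August 16, 2026 (2 days later).
From August 16, 2026 to November 7, 2026: 15 + 30 + 31 + 7 = 83 days (rest of August, September, October, November).
83 ÷ 7 = 11 full weeks with remainder 6, so 11 more Sundays after the first → 12.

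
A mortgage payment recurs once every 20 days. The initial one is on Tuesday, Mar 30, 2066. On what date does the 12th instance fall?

The 12th occurrence is 11 intervals after the first: 11 × 20 = 220 days after Mar 30, 2066.
Mar has 31 days — 1 day to the end of Mar leaves 219.
Apr has 30 days (189 left).
May has 31 days (158 left).
Jun has 30 days (128 left).
Jul has 31 days (97 left).
Aug has 31 days (66 left).
Sep has 30 days (36 left).
Oct has 31 days (5 left).
5 days into Nov → Nov 5, 2066.

Nov 5, 2066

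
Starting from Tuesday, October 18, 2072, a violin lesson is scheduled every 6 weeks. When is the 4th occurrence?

The 4th occurrence is 3 intervals after the first: 3 × 42 = 126 days after October 18, 2072.
October has 31 days — 13 days to the end of October leaves 113.
November has 30 days (83 left).
December has 31 days (52 left).
January has 31 days (21 left).
21 days into February → February 21, 2073.

February 21, 2073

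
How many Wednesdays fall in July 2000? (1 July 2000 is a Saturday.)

4

1 July 2000 is a Saturday; the first Wednesday on or after it is 5 July 2000 (4 days later).
From 5 July 2000 to 31 July 2000 is 31 − 5 = 26 days.
26 ÷ 7 = 3 full weeks with remainder 5, so 3 more Wednesdays after the first → 4.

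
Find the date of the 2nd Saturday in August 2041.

August 10, 2041

August 2041 begins on a Thursday, so the first Saturday is August 3 (2 days later).
The 2nd Saturday is 1 weeks later: 3 + 7 = 10.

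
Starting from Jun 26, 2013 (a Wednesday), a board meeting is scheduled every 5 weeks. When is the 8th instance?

The 8th occurrence is 7 intervals after the first: 7 × 35 = 245 days after Jun 26, 2013.
Jun has 30 days — 4 days to the end of Jun leaves 241.
Jul has 31 days (210 left).
Aug has 31 days (179 left).
Sep has 30 days (149 left).
Oct has 31 days (118 left).
Nov has 30 days (88 left).
Dec has 31 days (57 left).
Jan has 31 days (26 left).
26 days into Feb → Feb 26, 2014.

Feb 26, 2014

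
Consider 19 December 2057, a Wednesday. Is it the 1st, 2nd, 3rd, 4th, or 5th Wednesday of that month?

Day 19 falls in week ⌈19/7⌉ of the month.
Days 1–7 hold the 1st Wednesday, 8–14 the 2nd, 15–21 the 3rd, 22–28 the 4th, 29–31 the 5th.
19 is in the range for the 3rd.

3rd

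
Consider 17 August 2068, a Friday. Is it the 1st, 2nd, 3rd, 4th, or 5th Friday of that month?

Day 17 falls in week ⌈17/7⌉ of the month.
Days 1–7 hold the 1st Friday, 8–14 the 2nd, 15–21 the 3rd, 22–28 the 4th, 29–31 the 5th.
17 is in the range for the 3rd.

3rd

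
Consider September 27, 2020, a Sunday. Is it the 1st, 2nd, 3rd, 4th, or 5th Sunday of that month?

Day 27 falls in week ⌈27/7⌉ of the month.
Days 1–7 hold the 1st Sunday, 8–14 the 2nd, 15–21 the 3rd, 22–28 the 4th, 29–31 the 5th.
27 is in the range for the 4th.

4th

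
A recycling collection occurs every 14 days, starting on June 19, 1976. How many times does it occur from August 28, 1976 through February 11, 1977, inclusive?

12

Occurrences land 14·i days after June 19, 1976 for i = 0, 1, 2, …
August 28, 1976 is 70 days after the start; 70 ÷ 14 = 5 remainder 0. First occurrence in the window: #6 on August 28, 1976 (5×14 = 70 days in).
February 11, 1977 is 237 days after the start; 237 ÷ 14 = 16 remainder 13. Last occurrence in the window: #17 on January 29, 1977.
Occurrences #6 through #17: 12 in total.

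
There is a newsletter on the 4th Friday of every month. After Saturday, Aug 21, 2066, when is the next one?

Aug 27, 2066

Aug 2066 starts on a Sunday; its first Friday is the 6th, so the 4th Friday is the 27th — Aug 27, 2066.
Aug 27, 2066 is after Aug 21, 2066, so that is the next one.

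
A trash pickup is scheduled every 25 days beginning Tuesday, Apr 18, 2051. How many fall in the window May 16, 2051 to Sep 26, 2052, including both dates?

20

Occurrences land 25·i days after Apr 18, 2051 for i = 0, 1, 2, …
May 16, 2051 is 28 days after the start; 28 ÷ 25 = 1 remainder 3; since the remainder is 3, round up to i = 2. First occurrence in the window: #3 on Jun 7, 2051 (2×25 = 50 days in).
Sep 26, 2052 is 527 days after the start; 527 ÷ 25 = 21 remainder 2. Last occurrence in the window: #22 on Sep 24, 2052.
Occurrences #3 through #22: 20 in total.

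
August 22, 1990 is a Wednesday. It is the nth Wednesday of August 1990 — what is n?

Day 22 falls in week ⌈22/7⌉ of the month.
Days 1–7 hold the 1st Wednesday, 8–14 the 2nd, 15–21 the 3rd, 22–28 the 4th, 29–31 the 5th.
22 is in the range for the 4th.

4th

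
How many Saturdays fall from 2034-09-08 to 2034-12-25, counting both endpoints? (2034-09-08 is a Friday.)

2034-09-08 is a Friday; the first Saturday on or after it is 2034-09-09 (1 day later).
From 2034-09-09 to 2034-12-25: 21 + 31 + 30 + 25 = 107 days (rest of September, October, November, December).
107 ÷ 7 = 15 full weeks with remainder 2, so 15 more Saturdays after the first → 16.

16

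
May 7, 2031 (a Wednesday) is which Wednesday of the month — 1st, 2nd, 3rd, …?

Day 7 falls in week ⌈7/7⌉ of the month.
Days 1–7 hold the 1st Wednesday, 8–14 the 2nd, 15–21 the 3rd, 22–28 the 4th, 29–31 the 5th.
7 is in the range for the 1st.

1st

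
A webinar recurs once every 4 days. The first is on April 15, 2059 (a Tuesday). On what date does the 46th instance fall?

October 12, 2059

The 46th occurrence is 45 intervals after the first: 45 × 4 = 180 days after April 15, 2059.
April has 30 days — 15 days to the end of April leaves 165.
May has 31 days (134 left).
June has 30 days (104 left).
July has 31 days (73 left).
August has 31 days (42 left).
September has 30 days (12 left).
12 days into October → October 12, 2059.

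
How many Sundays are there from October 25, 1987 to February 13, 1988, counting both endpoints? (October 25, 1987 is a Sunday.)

October 25, 1987 is a Sunday; the first Sunday on or after it is October 25, 1987.
From October 25, 1987 to February 13, 1988: 6 + 30 + 31 + 31 + 13 = 111 days (rest of October, November, December, January, February).
111 ÷ 7 = 15 full weeks with remainder 6, so 15 more Sundays after the first → 16.

16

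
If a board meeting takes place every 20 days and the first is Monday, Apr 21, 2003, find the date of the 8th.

Sep 8, 2003

The 8th occurrence is 7 intervals after the first: 7 × 20 = 140 days after Apr 21, 2003.
Apr has 30 days — 9 days to the end of Apr leaves 131.
May has 31 days (100 left).
Jun has 30 days (70 left).
Jul has 31 days (39 left).
Aug has 31 days (8 left).
8 days into Sep → Sep 8, 2003.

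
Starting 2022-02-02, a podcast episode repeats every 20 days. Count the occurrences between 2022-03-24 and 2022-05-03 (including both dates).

2

Occurrences land 20·i days after 2022-02-02 for i = 0, 1, 2, …
2022-03-24 is 50 days after the start; 50 ÷ 20 = 2 remainder 10; since the remainder is 10, round up to i = 3. First occurrence in the window: #4 on 2022-04-03 (3×20 = 60 days in).
2022-05-03 is 90 days after the start; 90 ÷ 20 = 4 remainder 10. Last occurrence in the window: #5 on 2022-04-23.
Occurrences #4 through #5: 2 in total.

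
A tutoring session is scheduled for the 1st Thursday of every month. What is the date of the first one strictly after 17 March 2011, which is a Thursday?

7 April 2011

March 2011 starts on a Tuesday, so its 1st Thursday is 3 March 2011 (2 days in).
That is not after 17 March 2011, so look at April 2011.
April 2011 starts on a Friday, so its 1st Thursday is 7 April 2011 (6 days in).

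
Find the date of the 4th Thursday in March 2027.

25 March 2027

The first Thursday of March 2027 is March 4.
The 4th Thursday is 3 weeks later: 4 + 21 = 25.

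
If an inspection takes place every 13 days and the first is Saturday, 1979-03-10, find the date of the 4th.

The 4th occurrence is 3 intervals after the first: 3 × 13 = 39 days after 1979-03-10.
March has 31 days — 21 days to the end of March leaves 18.
18 days into April → 1979-04-18.

1979-04-18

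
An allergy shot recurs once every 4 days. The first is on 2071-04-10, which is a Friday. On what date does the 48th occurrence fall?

2071-10-15

The 48th occurrence is 47 intervals after the first: 47 × 4 = 188 days after 2071-04-10.
April has 30 days — 20 days to the end of April leaves 168.
May has 31 days (137 left).
June has 30 days (107 left).
July has 31 days (76 left).
August has 31 days (45 left).
September has 30 days (15 left).
15 days into October → 2071-10-15.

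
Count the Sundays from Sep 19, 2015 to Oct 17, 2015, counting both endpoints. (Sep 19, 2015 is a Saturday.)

Sep 19, 2015 is a Saturday; the first Sunday on or after it is Sep 20, 2015 (1 day later).
From Sep 20, 2015 to Oct 17, 2015: 10 + 17 = 27 days (rest of Sep, Oct).
27 ÷ 7 = 3 full weeks with remainder 6, so 3 more Sundays after the first → 4.

4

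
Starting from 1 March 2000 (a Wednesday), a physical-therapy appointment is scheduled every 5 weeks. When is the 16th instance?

The 16th occurrence is 15 intervals after the first: 15 × 35 = 525 days after 1 March 2000.
March has 31 days — 30 days to the end of March leaves 495.
From end of March to end of 2000 is 275 days (220 left).
January has 31 days (189 left).
February has 28 days (161 left).
March has 31 days (130 left).
April has 30 days (100 left).
May has 31 days (69 left).
June has 30 days (39 left).
July has 31 days (8 left).
8 days into August → 8 August 2001.

8 August 2001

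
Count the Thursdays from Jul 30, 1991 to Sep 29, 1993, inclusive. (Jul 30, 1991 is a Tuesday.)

Jul 30, 1991 is a Tuesday; the first Thursday on or after it is Aug 1, 1991 (2 days later).
From Aug 1, 1991 to Sep 29, 1993: 152 + 366 + 272 = 790 days (rest of 1991, 1992, to Sep 29, 1993 in 1993).
790 ÷ 7 = 112 full weeks with remainder 6, so 112 more Thursdays after the first → 113.

113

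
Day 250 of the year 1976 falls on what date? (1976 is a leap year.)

January has 31 days (250 − 31 = 219 remain).
February has 29 days (219 − 29 = 190 remain).
March has 31 days (190 − 31 = 159 remain).
April has 30 days (159 − 30 = 129 remain).
May has 31 days (129 − 31 = 98 remain).
June has 30 days (98 − 30 = 68 remain).
July has 31 days (68 − 31 = 37 remain).
August has 31 days (37 − 31 = 6 remain).
6 into September → September 6.

September 6, 1976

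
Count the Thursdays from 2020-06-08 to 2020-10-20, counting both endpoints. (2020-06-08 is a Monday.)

19

2020-06-08 is a Monday; the first Thursday on or after it is 2020-06-11 (3 days later).
From 2020-06-11 to 2020-10-20: 19 + 31 + 31 + 30 + 20 = 131 days (rest of June, July, August, September, October).
131 ÷ 7 = 18 full weeks with remainder 5, so 18 more Thursdays after the first → 19.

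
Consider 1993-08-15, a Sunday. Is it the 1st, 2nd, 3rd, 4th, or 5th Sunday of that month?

Day 15 falls in week ⌈15/7⌉ of the month.
Days 1–7 hold the 1st Sunday, 8–14 the 2nd, 15–21 the 3rd, 22–28 the 4th, 29–31 the 5th.
15 is in the range for the 3rd.

3rd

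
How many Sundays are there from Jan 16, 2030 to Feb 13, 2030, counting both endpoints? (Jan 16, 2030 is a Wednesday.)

Jan 16, 2030 is a Wednesday; the first Sunday on or after it is Jan 20, 2030 (4 days later).
From Jan 20, 2030 to Feb 13, 2030: 11 + 13 = 24 days (rest of Jan, Feb).
24 ÷ 7 = 3 full weeks with remainder 3, so 3 more Sundays after the first → 4.

4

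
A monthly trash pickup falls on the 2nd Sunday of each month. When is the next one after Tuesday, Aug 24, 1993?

Sep 12, 1993

Aug 1993 starts on a Sunday; its first Sunday is the 1st, so the 2nd Sunday is the 8th — Aug 8, 1993.
That is not after Aug 24, 1993, so look at Sep 1993.
Sep 1993 starts on a Wednesday; its first Sunday is the 5th, so the 2nd Sunday is the 12th — Sep 12, 1993.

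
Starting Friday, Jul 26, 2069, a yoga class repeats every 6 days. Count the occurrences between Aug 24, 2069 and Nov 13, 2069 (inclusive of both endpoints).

14

Occurrences land 6·i days after Jul 26, 2069 for i = 0, 1, 2, …
Aug 24, 2069 is 29 days after the start; 29 ÷ 6 = 4 remainder 5; since the remainder is 5, round up to i = 5. First occurrence in the window: #6 on Aug 25, 2069 (5×6 = 30 days in).
Nov 13, 2069 is 110 days after the start; 110 ÷ 6 = 18 remainder 2. Last occurrence in the window: #19 on Nov 11, 2069.
Occurrences #6 through #19: 14 in total.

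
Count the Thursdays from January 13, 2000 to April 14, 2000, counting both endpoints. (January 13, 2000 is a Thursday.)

14

January 13, 2000 is a Thursday; the first Thursday on or after it is January 13, 2000.
From January 13, 2000 to April 14, 2000: 18 + 29 + 31 + 14 = 92 days (rest of January, February, March, April).
92 ÷ 7 = 13 full weeks with remainder 1, so 13 more Thursdays after the first → 14.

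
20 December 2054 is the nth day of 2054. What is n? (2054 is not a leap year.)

354

Days in months before December: 31 + 28 + 31 + 30 + 31 + 30 + 31 + 31 + 30 + 31 + 30 = 334.
Plus 20 days into December → day 354.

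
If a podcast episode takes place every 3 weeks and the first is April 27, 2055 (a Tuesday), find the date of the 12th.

The 12th occurrence is 11 intervals after the first: 11 × 21 = 231 days after April 27, 2055.
April has 30 days — 3 days to the end of April leaves 228.
May has 31 days (197 left).
June has 30 days (167 left).
July has 31 days (136 left).
August has 31 days (105 left).
September has 30 days (75 left).
October has 31 days (44 left).
November has 30 days (14 left).
14 days into December → December 14, 2055.

December 14, 2055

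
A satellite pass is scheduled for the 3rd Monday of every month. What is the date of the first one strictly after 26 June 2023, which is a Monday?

17 July 2023

June 2023 starts on a Thursday; its first Monday is the 5th, so the 3rd Monday is the 19th — 19 June 2023.
That is not after 26 June 2023, so look at July 2023.
July 2023 starts on a Saturday; its first Monday is the 3rd, so the 3rd Monday is the 17th — 17 July 2023.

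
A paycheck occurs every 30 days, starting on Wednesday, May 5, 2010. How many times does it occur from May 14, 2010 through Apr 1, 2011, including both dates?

11

Occurrences land 30·i days after May 5, 2010 for i = 0, 1, 2, …
May 14, 2010 is 9 days after the start; 9 ÷ 30 = 0 remainder 9; since the remainder is 9, round up to i = 1. First occurrence in the window: #2 on Jun 4, 2010 (1×30 = 30 days in).
Apr 1, 2011 is 331 days after the start; 331 ÷ 30 = 11 remainder 1. Last occurrence in the window: #12 on Mar 31, 2011.
Occurrences #2 through #12: 11 in total.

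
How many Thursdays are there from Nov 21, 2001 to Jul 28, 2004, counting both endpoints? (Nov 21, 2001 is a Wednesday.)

Nov 21, 2001 is a Wednesday; the first Thursday on or after it is Nov 22, 2001 (1 day later).
From Nov 22, 2001 to Jul 28, 2004: 39 + 365 + 365 + 210 = 979 days (rest of 2001, 2002, 2003, to Jul 28, 2004 in 2004).
979 ÷ 7 = 139 full weeks with remainder 6, so 139 more Thursdays after the first → 140.

140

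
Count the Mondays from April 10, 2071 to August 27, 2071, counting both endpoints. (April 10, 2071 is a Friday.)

April 10, 2071 is a Friday; the first Monday on or after it is April 13, 2071 (3 days later).
From April 13, 2071 to August 27, 2071: 17 + 31 + 30 + 31 + 27 = 136 days (rest of April, May, June, July, August).
136 ÷ 7 = 19 full weeks with remainder 3, so 19 more Mondays after the first → 20.

20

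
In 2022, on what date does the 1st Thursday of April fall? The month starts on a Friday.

April 7, 2022

April 2022 begins on a Friday, so the first Thursday is April 7 (6 days later).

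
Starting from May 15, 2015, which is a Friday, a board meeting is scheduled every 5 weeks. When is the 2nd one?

The 2nd occurrence is 1 interval after the first: 1 × 35 = 35 days after May 15, 2015.
May has 31 days — 16 days to the end of May leaves 19.
19 days into June → June 19, 2015.

June 19, 2015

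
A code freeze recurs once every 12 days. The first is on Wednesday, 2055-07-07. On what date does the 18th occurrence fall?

The 18th occurrence is 17 intervals after the first: 17 × 12 = 204 days after 2055-07-07.
July has 31 days — 24 days to the end of July leaves 180.
August has 31 days (149 left).
September has 30 days (119 left).
October has 31 days (88 left).
November has 30 days (58 left).
December has 31 days (27 left).
27 days into January → 2056-01-27.

2056-01-27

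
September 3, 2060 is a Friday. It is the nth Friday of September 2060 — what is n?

1st

Day 3 falls in week ⌈3/7⌉ of the month.
Days 1–7 hold the 1st Friday, 8–14 the 2nd, 15–21 the 3rd, 22–28 the 4th, 29–31 the 5th.
3 is in the range for the 1st.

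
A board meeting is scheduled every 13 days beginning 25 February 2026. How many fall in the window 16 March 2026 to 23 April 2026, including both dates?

3

Occurrences land 13·i days after 25 February 2026 for i = 0, 1, 2, …
16 March 2026 is 19 days after the start; 19 ÷ 13 = 1 remainder 6; since the remainder is 6, round up to i = 2. First occurrence in the window: #3 on 23 March 2026 (2×13 = 26 days in).
23 April 2026 is 57 days after the start; 57 ÷ 13 = 4 remainder 5. Last occurrence in the window: #5 on 18 April 2026.
Occurrences #3 through #5: 3 in total.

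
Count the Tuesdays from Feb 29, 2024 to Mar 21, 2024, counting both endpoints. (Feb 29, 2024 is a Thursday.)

3

Feb 29, 2024 is a Thursday; the first Tuesday on or after it is Mar 5, 2024 (5 days later).
From Mar 5, 2024 to Mar 21, 2024 is 21 − 5 = 16 days.
16 ÷ 7 = 2 full weeks with remainder 2, so 2 more Tuesdays after the first → 3.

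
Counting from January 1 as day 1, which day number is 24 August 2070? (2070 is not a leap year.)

Days in months before August: 31 + 28 + 31 + 30 + 31 + 30 + 31 = 212.
Plus 24 days into August → day 236.

236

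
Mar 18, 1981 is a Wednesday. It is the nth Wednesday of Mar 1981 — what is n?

Day 18 falls in week ⌈18/7⌉ of the month.
Days 1–7 hold the 1st Wednesday, 8–14 the 2nd, 15–21 the 3rd, 22–28 the 4th, 29–31 the 5th.
18 is in the range for the 3rd.

3rd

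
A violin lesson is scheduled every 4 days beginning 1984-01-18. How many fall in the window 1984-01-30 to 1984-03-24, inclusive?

14

Occurrences land 4·i days after 1984-01-18 for i = 0, 1, 2, …
1984-01-30 is 12 days after the start; 12 ÷ 4 = 3 remainder 0. First occurrence in the window: #4 on 1984-01-30 (3×4 = 12 days in).
1984-03-24 is 66 days after the start; 66 ÷ 4 = 16 remainder 2. Last occurrence in the window: #17 on 1984-03-22.
Occurrences #4 through #17: 14 in total.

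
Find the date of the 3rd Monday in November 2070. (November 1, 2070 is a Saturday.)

November 17, 2070

November 2070 begins on a Saturday, so the first Monday is November 3 (2 days later).
The 3rd Monday is 2 weeks later: 3 + 14 = 17.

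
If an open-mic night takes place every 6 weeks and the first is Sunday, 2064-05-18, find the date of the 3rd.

2064-08-10

The 3rd occurrence is 2 intervals after the first: 2 × 42 = 84 days after 2064-05-18.
May has 31 days — 13 days to the end of May leaves 71.
June has 30 days (41 left).
July has 31 days (10 left).
10 days into August → 2064-08-10.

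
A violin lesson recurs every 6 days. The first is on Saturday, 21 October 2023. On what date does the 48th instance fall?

The 48th occurrence is 47 intervals after the first: 47 × 6 = 282 days after 21 October 2023.
October has 31 days — 10 days to the end of October leaves 272.
November has 30 days (242 left).
December has 31 days (211 left).
January has 31 days (180 left).
February has 29 days (151 left).
March has 31 days (120 left).
April has 30 days (90 left).
May has 31 days (59 left).
June has 30 days (29 left).
29 days into July → 29 July 2024.

29 July 2024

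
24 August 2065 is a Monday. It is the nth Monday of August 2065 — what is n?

Day 24 falls in week ⌈24/7⌉ of the month.
Days 1–7 hold the 1st Monday, 8–14 the 2nd, 15–21 the 3rd, 22–28 the 4th, 29–31 the 5th.
24 is in the range for the 4th.

4th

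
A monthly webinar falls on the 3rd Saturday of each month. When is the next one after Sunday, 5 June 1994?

June 1994 starts on a Wednesday; its first Saturday is the 4th, so the 3rd Saturday is the 18th — 18 June 1994.
18 June 1994 is after 5 June 1994, so that is the next one.

18 June 1994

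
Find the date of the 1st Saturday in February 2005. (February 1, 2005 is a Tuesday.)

February 2005 begins on a Tuesday, so the first Saturday is February 5 (4 days later).

5 February 2005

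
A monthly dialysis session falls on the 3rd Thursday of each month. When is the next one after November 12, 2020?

November 19, 2020

November 2020 starts on a Sunday; its first Thursday is the 5th, so the 3rd Thursday is the 19th — November 19, 2020.
November 19, 2020 is after November 12, 2020, so that is the next one.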